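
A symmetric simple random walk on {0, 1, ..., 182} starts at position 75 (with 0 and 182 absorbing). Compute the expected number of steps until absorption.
E[τ | X_0 = 75] = 8025

Let v_k = E[τ | X_0 = k]. Boundary: v_0 = v_182 = 0. Recurrence: v_k = 1 + (v_{k-1} + v_{k+1})/2 for 1 ≤ k ≤ 181. The particular solution to v_k − (v_{k-1} + v_{k+1})/2 = 1 is v_k = −k^2. Adding homogeneous solution A + B k and matching boundaries gives v_k = k (182 − k). Substituting k = 75: v_75 = 75 · 107 = 8025.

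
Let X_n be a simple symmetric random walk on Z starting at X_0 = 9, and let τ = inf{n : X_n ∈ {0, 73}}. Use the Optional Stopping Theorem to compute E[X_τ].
E[X_τ] = 9

X_n is a martingale and τ is a bounded-mean stopping time (indeed τ is finite a.s. with bounded expectation since the walk is in a bounded region). By the OST, E[X_τ] = E[X_0] = 9. Equivalently: E[X_τ] = 73 · P(hit 73 first) + 0 · P(hit 0 first) = 73 · (9/73) = 9.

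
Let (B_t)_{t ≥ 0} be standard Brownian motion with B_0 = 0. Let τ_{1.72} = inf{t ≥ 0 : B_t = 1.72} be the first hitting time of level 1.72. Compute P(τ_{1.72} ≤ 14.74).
P(τ_{1.72} ≤ 14.74) = 2(1 − Φ(1.72/√14.74)) = 2(1 − Φ(0.4480)) ≈ 0.6542

By the reflection principle for standard BM, P(τ_b ≤ t) = 2 · P(B_t ≥ b). Since B_t ~ N(0, t), P(B_t ≥ 1.72) = 1 − Φ(1.72/√t) = 1 − Φ(1.72/√14.74) = 1 − Φ(0.4480) ≈ 0.32708. Doubling: P(τ_{1.72} ≤ 14.74) ≈ 2 · 0.32708 = 0.65416 ≈ 0.6542.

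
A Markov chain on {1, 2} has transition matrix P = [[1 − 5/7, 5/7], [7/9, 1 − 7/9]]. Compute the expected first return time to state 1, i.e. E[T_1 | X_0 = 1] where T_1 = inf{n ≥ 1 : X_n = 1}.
E[T_1 | X_0 = 1] = 1/π_1 = 94/49

For an irreducible recurrent Markov chain with stationary distribution π, E[T_i | X_0 = i] = 1/π_i (Kac's formula). Here π_1 = (7/9)/(5/7 + 7/9) = (7/9)/(94/63) = 49/94, so E[T_1 | X_0 = 1] = 1/π_1 = (5/7 + 7/9)/(7/9) = (94/63)/(7/9) = 94/49.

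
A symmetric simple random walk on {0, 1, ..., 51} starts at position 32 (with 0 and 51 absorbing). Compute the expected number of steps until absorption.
E[τ | X_0 = 32] = 608

Let v_k = E[τ | X_0 = k]. Boundary: v_0 = v_51 = 0. Recurrence: v_k = 1 + (v_{k-1} + v_{k+1})/2 for 1 ≤ k ≤ 50. The particular solution to v_k − (v_{k-1} + v_{k+1})/2 = 1 is v_k = −k^2. Adding homogeneous solution A + B k and matching boundaries gives v_k = k (51 − k). Substituting k = 32: v_32 = 32 · 19 = 608.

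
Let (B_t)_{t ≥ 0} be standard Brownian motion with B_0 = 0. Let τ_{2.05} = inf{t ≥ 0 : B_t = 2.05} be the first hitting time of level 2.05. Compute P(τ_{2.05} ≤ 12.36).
P(τ_{2.05} ≤ 12.36) = 2(1 − Φ(2.05/√12.36)) = 2(1 − Φ(0.5831)) ≈ 0.5598

By the reflection principle for standard BM, P(τ_b ≤ t) = 2 · P(B_t ≥ b). Since B_t ~ N(0, t), P(B_t ≥ 2.05) = 1 − Φ(2.05/√t) = 1 − Φ(2.05/√12.36) = 1 − Φ(0.5831) ≈ 0.27991. Doubling: P(τ_{2.05} ≤ 12.36) ≈ 2 · 0.27991 = 0.55982 ≈ 0.5598.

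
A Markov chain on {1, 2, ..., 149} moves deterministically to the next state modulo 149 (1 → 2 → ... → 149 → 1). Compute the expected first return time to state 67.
E[T_67 | X_0 = 67] = 149

The chain cycles deterministically, so starting at state 67 it returns in exactly 149 steps. Equivalently, the stationary distribution is uniform π_j = 1/149 for every state j, so by Kac's formula E[T_67] = 1/π_67 = 149.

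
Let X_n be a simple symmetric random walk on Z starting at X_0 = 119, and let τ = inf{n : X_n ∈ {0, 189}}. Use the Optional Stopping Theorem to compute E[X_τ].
E[X_τ] = 119

X_n is a martingale and τ is a bounded-mean stopping time (indeed τ is finite a.s. with bounded expectation since the walk is in a bounded region). By the OST, E[X_τ] = E[X_0] = 119. Equivalently: E[X_τ] = 189 · P(hit 189 first) + 0 · P(hit 0 first) = 189 · (119/189) = 119.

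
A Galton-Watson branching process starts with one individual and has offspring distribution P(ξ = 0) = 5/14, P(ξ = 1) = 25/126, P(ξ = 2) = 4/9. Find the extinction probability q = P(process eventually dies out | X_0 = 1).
q = 45/56

The pgf is f(s) = 5/14 + 25/126·s + 4/9·s². The extinction probability q is the smallest fixed point of f in [0, 1]. Setting s = f(s):
  4/9·s² + (25/126 − 1)·s + 5/14 = 0
  4/9·s² − (5/14 + 4/9)·s + 5/14 = 0
which factors as (s − 1)·(4/9·s − 5/14) = 0, giving roots s = 1 and s = (5/14)/(4/9) = 45/56.
Mean offspring μ = 25/126 + 2·4/9 = 137/126 > 1 (supercritical), so q < 1. The extinction probability is the smaller root: q = (5/14)/(4/9) = 45/56.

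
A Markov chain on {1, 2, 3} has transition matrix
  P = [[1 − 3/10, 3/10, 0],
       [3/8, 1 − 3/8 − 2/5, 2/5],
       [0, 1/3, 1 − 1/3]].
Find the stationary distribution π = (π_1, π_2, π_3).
π = (25/69, 20/69, 8/23)

This is a birth-death chain on three states, which satisfies detailed balance: π_1 · P_{12} = π_2 · P_{21} and π_2 · P_{23} = π_3 · P_{32}.
From π_1 · 3/10 = π_2 · 3/8: π_2/π_1 = (3/10)/(3/8) = 4/5.
From π_2 · 2/5 = π_3 · 1/3: π_3/π_2 = (2/5)/(1/3) = 6/5.
Take π_1 proportional to 1; then unnormalized π = (1, 4/5, 24/25). Normalize by dividing by the sum 69/25:
  π = (25/69, 20/69, 8/23).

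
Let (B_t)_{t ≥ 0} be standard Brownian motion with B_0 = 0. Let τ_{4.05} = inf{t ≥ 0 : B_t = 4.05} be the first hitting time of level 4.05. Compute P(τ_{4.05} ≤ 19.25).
P(τ_{4.05} ≤ 19.25) = 2(1 − Φ(4.05/√19.25)) = 2(1 − Φ(0.9231)) ≈ 0.3560

By the reflection principle for standard BM, P(τ_b ≤ t) = 2 · P(B_t ≥ b). Since B_t ~ N(0, t), P(B_t ≥ 4.05) = 1 − Φ(4.05/√t) = 1 − Φ(4.05/√19.25) = 1 − Φ(0.9231) ≈ 0.17798. Doubling: P(τ_{4.05} ≤ 19.25) ≈ 2 · 0.17798 = 0.35596 ≈ 0.3560.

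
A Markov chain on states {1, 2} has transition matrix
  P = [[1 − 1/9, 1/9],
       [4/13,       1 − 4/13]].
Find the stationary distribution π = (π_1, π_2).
π_1 = 36/49, π_2 = 13/49

Solve πP = π with π_1 + π_2 = 1. From πP = π: π_1 · (1 − 1/9) + π_2 · 4/13 = π_1 ⇒ π_2 · 4/13 = π_1 · 1/9 ⇒ π_2/π_1 = (1/9)/(4/13) = 13/36. Together with π_1 + π_2 = 1:
  π_1 = (4/13)/(1/9 + 4/13) = (4/13)/(49/117) = 36/49,
  π_2 = (1/9)/(1/9 + 4/13) = (1/9)/(49/117) = 13/49.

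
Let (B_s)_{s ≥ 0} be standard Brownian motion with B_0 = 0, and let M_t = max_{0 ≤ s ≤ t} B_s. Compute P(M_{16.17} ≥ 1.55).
P(M_{16.17} ≥ 1.55) = 2·P(B_{16.17} ≥ 1.55) = 2(1 − Φ(1.55/√16.17)) ≈ 0.6999

By the reflection principle for Brownian motion, P(M_t ≥ a) = 2 · P(B_t ≥ a) for a ≥ 0. Since B_t ~ N(0, t), P(B_t ≥ 1.55) = 1 − Φ(1.55/√t) = 1 − Φ(1.55/√16.17) = 1 − Φ(0.3855). So
  P(M_{16.17} ≥ 1.55) = 2(1 − Φ(0.3855)) ≈ 0.6999.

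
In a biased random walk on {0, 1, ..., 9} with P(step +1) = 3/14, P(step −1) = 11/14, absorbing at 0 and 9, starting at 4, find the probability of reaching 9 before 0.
P(hit 9 before 0) = (1 − (11/3)^4) / (1 − (11/3)^9) = 442260/294741001

Let u_k denote P(reach 9 before 0 | start at k). Boundary: u_0 = 0, u_9 = 1. Recurrence: u_k = 3/14·u_{k+1} + 11/14·u_{k-1} for 1 ≤ k ≤ 8. Try u_k = A + B·r^k with r = q/p = (11/14)/(3/14) = 11/3. Substitution satisfies the recurrence; boundary conditions give:
  u_k = (1 − r^k) / (1 − r^N) = (1 − (11/3)^4) / (1 − (11/3)^9) = 442260/294741001.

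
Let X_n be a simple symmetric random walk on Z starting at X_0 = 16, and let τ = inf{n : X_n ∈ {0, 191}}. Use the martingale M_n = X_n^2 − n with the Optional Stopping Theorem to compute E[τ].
E[τ] = 2800

M_n = X_n^2 − n is a martingale (since E[X_{n+1}^2 | F_n] = X_n^2 + 1). By OST (τ has finite mean in a bounded region), E[M_τ] = E[M_0] = X_0^2 − 0 = 16^2 = 256. Also E[M_τ] = E[X_τ^2] − E[τ]. The walk exits at 0 or 191, with P(hit 191 first) = 16/191, so E[X_τ^2] = 191^2 · 16/191 + 0 = 3056. Thus E[τ] = E[X_τ^2] − E[M_τ] = 3056 − 256 = 2800 = 16(191 − 16) = 2800.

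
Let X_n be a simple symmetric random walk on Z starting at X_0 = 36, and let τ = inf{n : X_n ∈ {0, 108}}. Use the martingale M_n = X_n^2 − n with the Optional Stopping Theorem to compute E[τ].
E[τ] = 2592

M_n = X_n^2 − n is a martingale (since E[X_{n+1}^2 | F_n] = X_n^2 + 1). By OST (τ has finite mean in a bounded region), E[M_τ] = E[M_0] = X_0^2 − 0 = 36^2 = 1296. Also E[M_τ] = E[X_τ^2] − E[τ]. The walk exits at 0 or 108, with P(hit 108 first) = 36/108, so E[X_τ^2] = 108^2 · 36/108 + 0 = 3888. Thus E[τ] = E[X_τ^2] − E[M_τ] = 3888 − 1296 = 2592 = 36(108 − 36) = 2592.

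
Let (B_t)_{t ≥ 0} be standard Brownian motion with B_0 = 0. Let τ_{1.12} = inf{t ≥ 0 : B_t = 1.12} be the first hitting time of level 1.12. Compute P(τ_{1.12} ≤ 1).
P(τ_{1.12} ≤ 1) = 2(1 − Φ(1.12/√1)) = 2(1 − Φ(1.1200)) ≈ 0.2627

By the reflection principle for standard BM, P(τ_b ≤ t) = 2 · P(B_t ≥ b). Since B_t ~ N(0, t), P(B_t ≥ 1.12) = 1 − Φ(1.12/√t) = 1 − Φ(1.12/√1) = 1 − Φ(1.1200) ≈ 0.13136. Doubling: P(τ_{1.12} ≤ 1) ≈ 2 · 0.13136 = 0.26272 ≈ 0.2627.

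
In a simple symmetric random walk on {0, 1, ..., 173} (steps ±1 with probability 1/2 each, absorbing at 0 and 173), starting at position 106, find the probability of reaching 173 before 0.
P(hit 173 before 0) = 106/173

Let u_k = P(hit 173 before 0 | start at k). Then u_0 = 0, u_173 = 1, and u_k = u_{k-1}/2 + u_{k+1}/2 for 1 ≤ k ≤ 172. This harmonic recurrence is solved by u_k = k/173, giving u_106 = 106/173.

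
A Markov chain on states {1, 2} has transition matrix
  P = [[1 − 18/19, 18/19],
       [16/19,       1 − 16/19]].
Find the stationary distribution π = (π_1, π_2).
π_1 = 8/17, π_2 = 9/17

Solve πP = π with π_1 + π_2 = 1. From πP = π: π_1 · (1 − 18/19) + π_2 · 16/19 = π_1 ⇒ π_2 · 16/19 = π_1 · 18/19 ⇒ π_2/π_1 = (18/19)/(16/19) = 9/8. Together with π_1 + π_2 = 1:
  π_1 = (16/19)/(18/19 + 16/19) = (16/19)/(34/19) = 8/17,
  π_2 = (18/19)/(18/19 + 16/19) = (18/19)/(34/19) = 9/17.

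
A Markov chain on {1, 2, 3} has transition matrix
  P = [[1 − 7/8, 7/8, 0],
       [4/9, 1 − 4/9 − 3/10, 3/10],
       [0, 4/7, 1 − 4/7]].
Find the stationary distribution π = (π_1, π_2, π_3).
π = (1280/5123, 2520/5123, 1323/5123)

This is a birth-death chain on three states, which satisfies detailed balance: π_1 · P_{12} = π_2 · P_{21} and π_2 · P_{23} = π_3 · P_{32}.
From π_1 · 7/8 = π_2 · 4/9: π_2/π_1 = (7/8)/(4/9) = 63/32.
From π_2 · 3/10 = π_3 · 4/7: π_3/π_2 = (3/10)/(4/7) = 21/40.
Take π_1 proportional to 1; then unnormalized π = (1, 63/32, 1323/1280). Normalize by dividing by the sum 5123/1280:
  π = (1280/5123, 2520/5123, 1323/5123).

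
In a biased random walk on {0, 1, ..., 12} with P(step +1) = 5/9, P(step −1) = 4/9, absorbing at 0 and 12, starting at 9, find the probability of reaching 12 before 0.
P(hit 12 before 0) = (1 − (4/5)^9) / (1 − (4/5)^12) = 3465125/3727269

Let u_k denote P(reach 12 before 0 | start at k). Boundary: u_0 = 0, u_12 = 1. Recurrence: u_k = 5/9·u_{k+1} + 4/9·u_{k-1} for 1 ≤ k ≤ 11. Try u_k = A + B·r^k with r = q/p = (4/9)/(5/9) = 4/5. Substitution satisfies the recurrence; boundary conditions give:
  u_k = (1 − r^k) / (1 − r^N) = (1 − (4/5)^9) / (1 − (4/5)^12) = 3465125/3727269.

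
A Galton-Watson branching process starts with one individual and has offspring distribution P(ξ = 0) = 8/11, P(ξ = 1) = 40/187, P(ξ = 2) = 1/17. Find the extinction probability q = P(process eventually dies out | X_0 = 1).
q = 1

Mean offspring μ = 0·8/11 + 1·40/187 + 2·1/17 = 62/187 ≤ 1. For μ ≤ 1 with offspring not concentrated at 1, the Galton-Watson process goes extinct almost surely, so q = 1.
(Algebraic check: The pgf is f(s) = 8/11 + 40/187·s + 1/17·s². The extinction probability q is the smallest fixed point of f in [0, 1]. Setting s = f(s):
  1/17·s² + (40/187 − 1)·s + 8/11 = 0
  1/17·s² − (8/11 + 1/17)·s + 8/11 = 0
which factors as (s − 1)·(1/17·s − 8/11) = 0, giving roots s = 1 and s = (8/11)/(1/17) = 136/11. Since 136/11 ≥ 1, the smallest root in [0, 1] is s = 1.)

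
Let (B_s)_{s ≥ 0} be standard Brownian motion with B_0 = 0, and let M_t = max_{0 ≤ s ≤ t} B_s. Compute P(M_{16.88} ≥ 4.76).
P(M_{16.88} ≥ 4.76) = 2·P(B_{16.88} ≥ 4.76) = 2(1 − Φ(4.76/√16.88)) ≈ 0.2466

By the reflection principle for Brownian motion, P(M_t ≥ a) = 2 · P(B_t ≥ a) for a ≥ 0. Since B_t ~ N(0, t), P(B_t ≥ 4.76) = 1 − Φ(4.76/√t) = 1 − Φ(4.76/√16.88) = 1 − Φ(1.1586). So
  P(M_{16.88} ≥ 4.76) = 2(1 − Φ(1.1586)) ≈ 0.2466.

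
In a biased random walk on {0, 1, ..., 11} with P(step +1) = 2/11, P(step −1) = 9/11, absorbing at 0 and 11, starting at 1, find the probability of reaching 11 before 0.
P(hit 11 before 0) = (1 − (9/2)^1) / (1 − (9/2)^11) = 1024/4483008223

Let u_k denote P(reach 11 before 0 | start at k). Boundary: u_0 = 0, u_11 = 1. Recurrence: u_k = 2/11·u_{k+1} + 9/11·u_{k-1} for 1 ≤ k ≤ 10. Try u_k = A + B·r^k with r = q/p = (9/11)/(2/11) = 9/2. Substitution satisfies the recurrence; boundary conditions give:
  u_k = (1 − r^k) / (1 − r^N) = (1 − (9/2)^1) / (1 − (9/2)^11) = 1024/4483008223.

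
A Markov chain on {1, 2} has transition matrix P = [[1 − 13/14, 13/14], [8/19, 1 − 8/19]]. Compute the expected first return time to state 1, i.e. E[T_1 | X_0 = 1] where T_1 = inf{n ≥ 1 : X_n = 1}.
E[T_1 | X_0 = 1] = 1/π_1 = 359/112

For an irreducible recurrent Markov chain with stationary distribution π, E[T_i | X_0 = i] = 1/π_i (Kac's formula). Here π_1 = (8/19)/(13/14 + 8/19) = (8/19)/(359/266) = 112/359, so E[T_1 | X_0 = 1] = 1/π_1 = (13/14 + 8/19)/(8/19) = (359/266)/(8/19) = 359/112.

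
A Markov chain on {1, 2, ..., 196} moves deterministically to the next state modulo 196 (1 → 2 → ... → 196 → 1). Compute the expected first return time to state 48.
E[T_48 | X_0 = 48] = 196

The chain cycles deterministically, so starting at state 48 it returns in exactly 196 steps. Equivalently, the stationary distribution is uniform π_j = 1/196 for every state j, so by Kac's formula E[T_48] = 1/π_48 = 196.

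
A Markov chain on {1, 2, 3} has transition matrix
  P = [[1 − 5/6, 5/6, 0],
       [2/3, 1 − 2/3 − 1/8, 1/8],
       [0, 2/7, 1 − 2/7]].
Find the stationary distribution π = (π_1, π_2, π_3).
π = (64/179, 80/179, 35/179)

This is a birth-death chain on three states, which satisfies detailed balance: π_1 · P_{12} = π_2 · P_{21} and π_2 · P_{23} = π_3 · P_{32}.
From π_1 · 5/6 = π_2 · 2/3: π_2/π_1 = (5/6)/(2/3) = 5/4.
From π_2 · 1/8 = π_3 · 2/7: π_3/π_2 = (1/8)/(2/7) = 7/16.
Take π_1 proportional to 1; then unnormalized π = (1, 5/4, 35/64). Normalize by dividing by the sum 179/64:
  π = (64/179, 80/179, 35/179).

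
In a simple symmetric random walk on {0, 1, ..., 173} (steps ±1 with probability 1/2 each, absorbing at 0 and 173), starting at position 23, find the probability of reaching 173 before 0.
P(hit 173 before 0) = 23/173

Let u_k = P(hit 173 before 0 | start at k). Then u_0 = 0, u_173 = 1, and u_k = u_{k-1}/2 + u_{k+1}/2 for 1 ≤ k ≤ 172. This harmonic recurrence is solved by u_k = k/173, giving u_23 = 23/173.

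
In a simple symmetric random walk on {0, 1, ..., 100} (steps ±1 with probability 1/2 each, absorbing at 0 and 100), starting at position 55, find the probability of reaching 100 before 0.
P(hit 100 before 0) = 55/100 = 11/20

Let u_k = P(hit 100 before 0 | start at k). Then u_0 = 0, u_100 = 1, and u_k = u_{k-1}/2 + u_{k+1}/2 for 1 ≤ k ≤ 99. This harmonic recurrence is solved by u_k = k/100, giving u_55 = 55/100 = 11/20.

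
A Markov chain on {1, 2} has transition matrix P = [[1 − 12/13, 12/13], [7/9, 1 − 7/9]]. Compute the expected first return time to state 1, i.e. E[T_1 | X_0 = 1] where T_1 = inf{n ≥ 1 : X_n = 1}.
E[T_1 | X_0 = 1] = 1/π_1 = 199/91

For an irreducible recurrent Markov chain with stationary distribution π, E[T_i | X_0 = i] = 1/π_i (Kac's formula). Here π_1 = (7/9)/(12/13 + 7/9) = (7/9)/(199/117) = 91/199, so E[T_1 | X_0 = 1] = 1/π_1 = (12/13 + 7/9)/(7/9) = (199/117)/(7/9) = 199/91.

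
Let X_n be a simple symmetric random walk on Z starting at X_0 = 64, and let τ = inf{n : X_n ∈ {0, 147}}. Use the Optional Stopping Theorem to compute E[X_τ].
E[X_τ] = 64

X_n is a martingale and τ is a bounded-mean stopping time (indeed τ is finite a.s. with bounded expectation since the walk is in a bounded region). By the OST, E[X_τ] = E[X_0] = 64. Equivalently: E[X_τ] = 147 · P(hit 147 first) + 0 · P(hit 0 first) = 147 · (64/147) = 64.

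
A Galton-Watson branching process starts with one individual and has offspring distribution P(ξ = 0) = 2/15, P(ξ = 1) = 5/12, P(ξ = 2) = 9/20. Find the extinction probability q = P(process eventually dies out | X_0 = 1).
q = 8/27

The pgf is f(s) = 2/15 + 5/12·s + 9/20·s². The extinction probability q is the smallest fixed point of f in [0, 1]. Setting s = f(s):
  9/20·s² + (5/12 − 1)·s + 2/15 = 0
  9/20·s² − (2/15 + 9/20)·s + 2/15 = 0
which factors as (s − 1)·(9/20·s − 2/15) = 0, giving roots s = 1 and s = (2/15)/(9/20) = 8/27.
Mean offspring μ = 5/12 + 2·9/20 = 79/60 > 1 (supercritical), so q < 1. The extinction probability is the smaller root: q = (2/15)/(9/20) = 8/27.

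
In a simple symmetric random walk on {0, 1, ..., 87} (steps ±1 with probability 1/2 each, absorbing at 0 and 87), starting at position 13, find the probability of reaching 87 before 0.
P(hit 87 before 0) = 13/87

Let u_k = P(hit 87 before 0 | start at k). Then u_0 = 0, u_87 = 1, and u_k = u_{k-1}/2 + u_{k+1}/2 for 1 ≤ k ≤ 86. This harmonic recurrence is solved by u_k = k/87, giving u_13 = 13/87.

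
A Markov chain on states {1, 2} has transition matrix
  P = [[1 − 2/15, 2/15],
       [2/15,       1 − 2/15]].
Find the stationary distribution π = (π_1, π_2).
π_1 = 1/2, π_2 = 1/2

Solve πP = π with π_1 + π_2 = 1. From πP = π: π_1 · (1 − 2/15) + π_2 · 2/15 = π_1 ⇒ π_2 · 2/15 = π_1 · 2/15 ⇒ π_2/π_1 = (2/15)/(2/15) = 1. Together with π_1 + π_2 = 1:
  π_1 = (2/15)/(2/15 + 2/15) = (2/15)/(4/15) = 1/2,
  π_2 = (2/15)/(2/15 + 2/15) = (2/15)/(4/15) = 1/2.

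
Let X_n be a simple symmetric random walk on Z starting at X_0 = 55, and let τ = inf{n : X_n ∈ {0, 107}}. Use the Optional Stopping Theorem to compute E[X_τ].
E[X_τ] = 55

X_n is a martingale and τ is a bounded-mean stopping time (indeed τ is finite a.s. with bounded expectation since the walk is in a bounded region). By the OST, E[X_τ] = E[X_0] = 55. Equivalently: E[X_τ] = 107 · P(hit 107 first) + 0 · P(hit 0 first) = 107 · (55/107) = 55.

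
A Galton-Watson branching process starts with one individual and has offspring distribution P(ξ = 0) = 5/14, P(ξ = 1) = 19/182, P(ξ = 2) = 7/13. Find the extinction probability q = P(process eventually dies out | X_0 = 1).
q = 65/98

The pgf is f(s) = 5/14 + 19/182·s + 7/13·s². The extinction probability q is the smallest fixed point of f in [0, 1]. Setting s = f(s):
  7/13·s² + (19/182 − 1)·s + 5/14 = 0
  7/13·s² − (5/14 + 7/13)·s + 5/14 = 0
which factors as (s − 1)·(7/13·s − 5/14) = 0, giving roots s = 1 and s = (5/14)/(7/13) = 65/98.
Mean offspring μ = 19/182 + 2·7/13 = 215/182 > 1 (supercritical), so q < 1. The extinction probability is the smaller root: q = (5/14)/(7/13) = 65/98.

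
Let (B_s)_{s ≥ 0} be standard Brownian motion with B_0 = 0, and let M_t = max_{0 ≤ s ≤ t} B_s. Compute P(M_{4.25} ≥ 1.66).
P(M_{4.25} ≥ 1.66) = 2·P(B_{4.25} ≥ 1.66) = 2(1 − Φ(1.66/√4.25)) ≈ 0.4207

By the reflection principle for Brownian motion, P(M_t ≥ a) = 2 · P(B_t ≥ a) for a ≥ 0. Since B_t ~ N(0, t), P(B_t ≥ 1.66) = 1 − Φ(1.66/√t) = 1 − Φ(1.66/√4.25) = 1 − Φ(0.8052). So
  P(M_{4.25} ≥ 1.66) = 2(1 − Φ(0.8052)) ≈ 0.4207.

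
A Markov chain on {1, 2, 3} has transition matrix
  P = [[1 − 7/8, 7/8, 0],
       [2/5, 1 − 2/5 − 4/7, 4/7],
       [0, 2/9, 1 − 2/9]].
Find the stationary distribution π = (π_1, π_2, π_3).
π = (16/141, 35/141, 30/47)

This is a birth-death chain on three states, which satisfies detailed balance: π_1 · P_{12} = π_2 · P_{21} and π_2 · P_{23} = π_3 · P_{32}.
From π_1 · 7/8 = π_2 · 2/5: π_2/π_1 = (7/8)/(2/5) = 35/16.
From π_2 · 4/7 = π_3 · 2/9: π_3/π_2 = (4/7)/(2/9) = 18/7.
Take π_1 proportional to 1; then unnormalized π = (1, 35/16, 45/8). Normalize by dividing by the sum 141/16:
  π = (16/141, 35/141, 30/47).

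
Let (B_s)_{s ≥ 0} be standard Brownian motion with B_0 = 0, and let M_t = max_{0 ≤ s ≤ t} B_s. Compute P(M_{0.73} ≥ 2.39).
P(M_{0.73} ≥ 2.39) = 2·P(B_{0.73} ≥ 2.39) = 2(1 − Φ(2.39/√0.73)) ≈ 0.0052

By the reflection principle for Brownian motion, P(M_t ≥ a) = 2 · P(B_t ≥ a) for a ≥ 0. Since B_t ~ N(0, t), P(B_t ≥ 2.39) = 1 − Φ(2.39/√t) = 1 − Φ(2.39/√0.73) = 1 − Φ(2.7973). So
  P(M_{0.73} ≥ 2.39) = 2(1 − Φ(2.7973)) ≈ 0.0052.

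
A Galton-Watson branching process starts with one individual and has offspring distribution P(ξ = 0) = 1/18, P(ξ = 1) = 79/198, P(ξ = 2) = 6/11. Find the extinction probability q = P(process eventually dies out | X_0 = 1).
q = 11/108

The pgf is f(s) = 1/18 + 79/198·s + 6/11·s². The extinction probability q is the smallest fixed point of f in [0, 1]. Setting s = f(s):
  6/11·s² + (79/198 − 1)·s + 1/18 = 0
  6/11·s² − (1/18 + 6/11)·s + 1/18 = 0
which factors as (s − 1)·(6/11·s − 1/18) = 0, giving roots s = 1 and s = (1/18)/(6/11) = 11/108.
Mean offspring μ = 79/198 + 2·6/11 = 295/198 > 1 (supercritical), so q < 1. The extinction probability is the smaller root: q = (1/18)/(6/11) = 11/108.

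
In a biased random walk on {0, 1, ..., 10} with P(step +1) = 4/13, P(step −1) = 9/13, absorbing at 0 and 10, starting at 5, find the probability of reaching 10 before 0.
P(hit 10 before 0) = (1 − (9/4)^5) / (1 − (9/4)^10) = 1024/60073

Let u_k denote P(reach 10 before 0 | start at k). Boundary: u_0 = 0, u_10 = 1. Recurrence: u_k = 4/13·u_{k+1} + 9/13·u_{k-1} for 1 ≤ k ≤ 9. Try u_k = A + B·r^k with r = q/p = (9/13)/(4/13) = 9/4. Substitution satisfies the recurrence; boundary conditions give:
  u_k = (1 − r^k) / (1 − r^N) = (1 − (9/4)^5) / (1 − (9/4)^10) = 1024/60073.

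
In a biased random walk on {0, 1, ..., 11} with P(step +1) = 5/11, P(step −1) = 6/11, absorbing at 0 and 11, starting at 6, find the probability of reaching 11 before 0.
P(hit 11 before 0) = (1 − (6/5)^6) / (1 − (6/5)^11) = 96971875/313968931

Let u_k denote P(reach 11 before 0 | start at k). Boundary: u_0 = 0, u_11 = 1. Recurrence: u_k = 5/11·u_{k+1} + 6/11·u_{k-1} for 1 ≤ k ≤ 10. Try u_k = A + B·r^k with r = q/p = (6/11)/(5/11) = 6/5. Substitution satisfies the recurrence; boundary conditions give:
  u_k = (1 − r^k) / (1 − r^N) = (1 − (6/5)^6) / (1 − (6/5)^11) = 96971875/313968931.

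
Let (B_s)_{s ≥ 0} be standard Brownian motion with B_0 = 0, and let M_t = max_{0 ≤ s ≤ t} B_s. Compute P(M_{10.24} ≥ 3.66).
P(M_{10.24} ≥ 3.66) = 2·P(B_{10.24} ≥ 3.66) = 2(1 − Φ(3.66/√10.24)) ≈ 0.2527

By the reflection principle for Brownian motion, P(M_t ≥ a) = 2 · P(B_t ≥ a) for a ≥ 0. Since B_t ~ N(0, t), P(B_t ≥ 3.66) = 1 − Φ(3.66/√t) = 1 − Φ(3.66/√10.24) = 1 − Φ(1.1438). So
  P(M_{10.24} ≥ 3.66) = 2(1 − Φ(1.1438)) ≈ 0.2527.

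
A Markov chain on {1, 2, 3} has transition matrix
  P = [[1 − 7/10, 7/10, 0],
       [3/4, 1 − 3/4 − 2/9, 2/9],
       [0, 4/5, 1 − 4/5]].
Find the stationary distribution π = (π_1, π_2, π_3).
π = (135/296, 63/148, 35/296)

This is a birth-death chain on three states, which satisfies detailed balance: π_1 · P_{12} = π_2 · P_{21} and π_2 · P_{23} = π_3 · P_{32}.
From π_1 · 7/10 = π_2 · 3/4: π_2/π_1 = (7/10)/(3/4) = 14/15.
From π_2 · 2/9 = π_3 · 4/5: π_3/π_2 = (2/9)/(4/5) = 5/18.
Take π_1 proportional to 1; then unnormalized π = (1, 14/15, 7/27). Normalize by dividing by the sum 296/135:
  π = (135/296, 63/148, 35/296).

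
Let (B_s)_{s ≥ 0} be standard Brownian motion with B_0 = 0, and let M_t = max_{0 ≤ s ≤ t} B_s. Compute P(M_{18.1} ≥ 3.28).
P(M_{18.1} ≥ 3.28) = 2·P(B_{18.1} ≥ 3.28) = 2(1 − Φ(3.28/√18.1)) ≈ 0.4407

By the reflection principle for Brownian motion, P(M_t ≥ a) = 2 · P(B_t ≥ a) for a ≥ 0. Since B_t ~ N(0, t), P(B_t ≥ 3.28) = 1 − Φ(3.28/√t) = 1 − Φ(3.28/√18.1) = 1 − Φ(0.7710). So
  P(M_{18.1} ≥ 3.28) = 2(1 − Φ(0.7710)) ≈ 0.4407.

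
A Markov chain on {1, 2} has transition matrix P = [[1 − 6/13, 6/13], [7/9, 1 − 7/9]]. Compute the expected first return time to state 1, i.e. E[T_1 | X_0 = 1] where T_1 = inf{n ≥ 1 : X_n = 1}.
E[T_1 | X_0 = 1] = 1/π_1 = 145/91

For an irreducible recurrent Markov chain with stationary distribution π, E[T_i | X_0 = i] = 1/π_i (Kac's formula). Here π_1 = (7/9)/(6/13 + 7/9) = (7/9)/(145/117) = 91/145, so E[T_1 | X_0 = 1] = 1/π_1 = (6/13 + 7/9)/(7/9) = (145/117)/(7/9) = 145/91.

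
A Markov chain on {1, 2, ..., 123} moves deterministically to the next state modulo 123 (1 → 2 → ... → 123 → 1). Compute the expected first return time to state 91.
E[T_91 | X_0 = 91] = 123

The chain cycles deterministically, so starting at state 91 it returns in exactly 123 steps. Equivalently, the stationary distribution is uniform π_j = 1/123 for every state j, so by Kac's formula E[T_91] = 1/π_91 = 123.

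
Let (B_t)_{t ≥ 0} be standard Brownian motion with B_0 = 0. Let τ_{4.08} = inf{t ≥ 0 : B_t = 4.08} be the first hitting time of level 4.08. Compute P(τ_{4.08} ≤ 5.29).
P(τ_{4.08} ≤ 5.29) = 2(1 − Φ(4.08/√5.29)) = 2(1 − Φ(1.7739)) ≈ 0.0761

By the reflection principle for standard BM, P(τ_b ≤ t) = 2 · P(B_t ≥ b). Since B_t ~ N(0, t), P(B_t ≥ 4.08) = 1 − Φ(4.08/√t) = 1 − Φ(4.08/√5.29) = 1 − Φ(1.7739) ≈ 0.03804. Doubling: P(τ_{4.08} ≤ 5.29) ≈ 2 · 0.03804 = 0.07608 ≈ 0.0761.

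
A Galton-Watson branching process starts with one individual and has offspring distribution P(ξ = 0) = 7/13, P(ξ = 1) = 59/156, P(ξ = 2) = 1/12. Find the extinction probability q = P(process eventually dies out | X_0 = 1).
q = 1

Mean offspring μ = 0·7/13 + 1·59/156 + 2·1/12 = 85/156 ≤ 1. For μ ≤ 1 with offspring not concentrated at 1, the Galton-Watson process goes extinct almost surely, so q = 1.
(Algebraic check: The pgf is f(s) = 7/13 + 59/156·s + 1/12·s². The extinction probability q is the smallest fixed point of f in [0, 1]. Setting s = f(s):
  1/12·s² + (59/156 − 1)·s + 7/13 = 0
  1/12·s² − (7/13 + 1/12)·s + 7/13 = 0
which factors as (s − 1)·(1/12·s − 7/13) = 0, giving roots s = 1 and s = (7/13)/(1/12) = 84/13. Since 84/13 ≥ 1, the smallest root in [0, 1] is s = 1.)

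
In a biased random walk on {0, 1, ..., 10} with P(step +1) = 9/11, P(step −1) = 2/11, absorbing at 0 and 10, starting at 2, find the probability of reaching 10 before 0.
P(hit 10 before 0) = (1 − (2/9)^2) / (1 − (2/9)^10) = 43046721/45282901

Let u_k denote P(reach 10 before 0 | start at k). Boundary: u_0 = 0, u_10 = 1. Recurrence: u_k = 9/11·u_{k+1} + 2/11·u_{k-1} for 1 ≤ k ≤ 9. Try u_k = A + B·r^k with r = q/p = (2/11)/(9/11) = 2/9. Substitution satisfies the recurrence; boundary conditions give:
  u_k = (1 − r^k) / (1 − r^N) = (1 − (2/9)^2) / (1 − (2/9)^10) = 43046721/45282901.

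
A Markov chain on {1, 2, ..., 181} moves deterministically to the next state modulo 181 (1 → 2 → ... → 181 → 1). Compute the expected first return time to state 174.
E[T_174 | X_0 = 174] = 181

The chain cycles deterministically, so starting at state 174 it returns in exactly 181 steps. Equivalently, the stationary distribution is uniform π_j = 1/181 for every state j, so by Kac's formula E[T_174] = 1/π_174 = 181.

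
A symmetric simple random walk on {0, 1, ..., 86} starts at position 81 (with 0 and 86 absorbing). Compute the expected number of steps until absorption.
E[τ | X_0 = 81] = 405

Let v_k = E[τ | X_0 = k]. Boundary: v_0 = v_86 = 0. Recurrence: v_k = 1 + (v_{k-1} + v_{k+1})/2 for 1 ≤ k ≤ 85. The particular solution to v_k − (v_{k-1} + v_{k+1})/2 = 1 is v_k = −k^2. Adding homogeneous solution A + B k and matching boundaries gives v_k = k (86 − k). Substituting k = 81: v_81 = 81 · 5 = 405.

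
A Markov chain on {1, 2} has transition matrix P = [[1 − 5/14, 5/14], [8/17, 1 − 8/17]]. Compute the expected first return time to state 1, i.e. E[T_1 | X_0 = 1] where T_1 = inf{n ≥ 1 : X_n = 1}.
E[T_1 | X_0 = 1] = 1/π_1 = 197/112

For an irreducible recurrent Markov chain with stationary distribution π, E[T_i | X_0 = i] = 1/π_i (Kac's formula). Here π_1 = (8/17)/(5/14 + 8/17) = (8/17)/(197/238) = 112/197, so E[T_1 | X_0 = 1] = 1/π_1 = (5/14 + 8/17)/(8/17) = (197/238)/(8/17) = 197/112.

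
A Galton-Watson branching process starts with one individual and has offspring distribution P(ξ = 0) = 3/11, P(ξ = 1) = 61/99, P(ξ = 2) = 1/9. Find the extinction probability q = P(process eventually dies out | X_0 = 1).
q = 1

Mean offspring μ = 0·3/11 + 1·61/99 + 2·1/9 = 83/99 ≤ 1. For μ ≤ 1 with offspring not concentrated at 1, the Galton-Watson process goes extinct almost surely, so q = 1.
(Algebraic check: The pgf is f(s) = 3/11 + 61/99·s + 1/9·s². The extinction probability q is the smallest fixed point of f in [0, 1]. Setting s = f(s):
  1/9·s² + (61/99 − 1)·s + 3/11 = 0
  1/9·s² − (3/11 + 1/9)·s + 3/11 = 0
which factors as (s − 1)·(1/9·s − 3/11) = 0, giving roots s = 1 and s = (3/11)/(1/9) = 27/11. Since 27/11 ≥ 1, the smallest root in [0, 1] is s = 1.)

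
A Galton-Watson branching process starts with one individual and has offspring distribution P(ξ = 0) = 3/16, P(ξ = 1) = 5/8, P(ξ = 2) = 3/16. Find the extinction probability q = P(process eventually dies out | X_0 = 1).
q = 1

Mean offspring μ = 0·3/16 + 1·5/8 + 2·3/16 = 1 ≤ 1. For μ ≤ 1 with offspring not concentrated at 1, the Galton-Watson process goes extinct almost surely, so q = 1.
(Algebraic check: The pgf is f(s) = 3/16 + 5/8·s + 3/16·s². The extinction probability q is the smallest fixed point of f in [0, 1]. Setting s = f(s):
  3/16·s² + (5/8 − 1)·s + 3/16 = 0
  3/16·s² − (3/16 + 3/16)·s + 3/16 = 0
which factors as (s − 1)·(3/16·s − 3/16) = 0, giving roots s = 1 and s = (3/16)/(3/16) = 1. Since 1 ≥ 1, the smallest root in [0, 1] is s = 1.)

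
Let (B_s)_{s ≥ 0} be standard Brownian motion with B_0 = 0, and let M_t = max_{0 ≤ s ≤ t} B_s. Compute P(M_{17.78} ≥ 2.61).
P(M_{17.78} ≥ 2.61) = 2·P(B_{17.78} ≥ 2.61) = 2(1 − Φ(2.61/√17.78)) ≈ 0.5359

By the reflection principle for Brownian motion, P(M_t ≥ a) = 2 · P(B_t ≥ a) for a ≥ 0. Since B_t ~ N(0, t), P(B_t ≥ 2.61) = 1 − Φ(2.61/√t) = 1 − Φ(2.61/√17.78) = 1 − Φ(0.6190). So
  P(M_{17.78} ≥ 2.61) = 2(1 − Φ(0.6190)) ≈ 0.5359.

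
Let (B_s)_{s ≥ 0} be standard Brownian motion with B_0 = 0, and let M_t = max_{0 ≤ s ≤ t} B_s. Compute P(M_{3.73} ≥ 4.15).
P(M_{3.73} ≥ 4.15) = 2·P(B_{3.73} ≥ 4.15) = 2(1 − Φ(4.15/√3.73)) ≈ 0.0317

By the reflection principle for Brownian motion, P(M_t ≥ a) = 2 · P(B_t ≥ a) for a ≥ 0. Since B_t ~ N(0, t), P(B_t ≥ 4.15) = 1 − Φ(4.15/√t) = 1 − Φ(4.15/√3.73) = 1 − Φ(2.1488). So
  P(M_{3.73} ≥ 4.15) = 2(1 − Φ(2.1488)) ≈ 0.0317.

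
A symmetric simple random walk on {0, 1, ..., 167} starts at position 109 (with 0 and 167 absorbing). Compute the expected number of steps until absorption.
E[τ | X_0 = 109] = 6322

Let v_k = E[τ | X_0 = k]. Boundary: v_0 = v_167 = 0. Recurrence: v_k = 1 + (v_{k-1} + v_{k+1})/2 for 1 ≤ k ≤ 166. The particular solution to v_k − (v_{k-1} + v_{k+1})/2 = 1 is v_k = −k^2. Adding homogeneous solution A + B k and matching boundaries gives v_k = k (167 − k). Substituting k = 109: v_109 = 109 · 58 = 6322.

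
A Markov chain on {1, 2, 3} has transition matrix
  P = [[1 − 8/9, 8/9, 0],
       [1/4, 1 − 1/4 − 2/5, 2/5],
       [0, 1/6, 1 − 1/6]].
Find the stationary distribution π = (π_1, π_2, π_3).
π = (45/589, 160/589, 384/589)

This is a birth-death chain on three states, which satisfies detailed balance: π_1 · P_{12} = π_2 · P_{21} and π_2 · P_{23} = π_3 · P_{32}.
From π_1 · 8/9 = π_2 · 1/4: π_2/π_1 = (8/9)/(1/4) = 32/9.
From π_2 · 2/5 = π_3 · 1/6: π_3/π_2 = (2/5)/(1/6) = 12/5.
Take π_1 proportional to 1; then unnormalized π = (1, 32/9, 128/15). Normalize by dividing by the sum 589/45:
  π = (45/589, 160/589, 384/589).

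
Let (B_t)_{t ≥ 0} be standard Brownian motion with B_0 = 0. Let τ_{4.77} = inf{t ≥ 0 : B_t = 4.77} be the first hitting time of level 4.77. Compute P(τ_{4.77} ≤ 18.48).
P(τ_{4.77} ≤ 18.48) = 2(1 − Φ(4.77/√18.48)) = 2(1 − Φ(1.1096)) ≈ 0.2672

By the reflection principle for standard BM, P(τ_b ≤ t) = 2 · P(B_t ≥ b). Since B_t ~ N(0, t), P(B_t ≥ 4.77) = 1 − Φ(4.77/√t) = 1 − Φ(4.77/√18.48) = 1 − Φ(1.1096) ≈ 0.13359. Doubling: P(τ_{4.77} ≤ 18.48) ≈ 2 · 0.13359 = 0.26718 ≈ 0.2672.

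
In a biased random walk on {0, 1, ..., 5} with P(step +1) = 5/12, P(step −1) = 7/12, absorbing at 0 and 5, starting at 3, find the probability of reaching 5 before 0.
P(hit 5 before 0) = (1 − (7/5)^3) / (1 − (7/5)^5) = 2725/6841

Let u_k denote P(reach 5 before 0 | start at k). Boundary: u_0 = 0, u_5 = 1. Recurrence: u_k = 5/12·u_{k+1} + 7/12·u_{k-1} for 1 ≤ k ≤ 4. Try u_k = A + B·r^k with r = q/p = (7/12)/(5/12) = 7/5. Substitution satisfies the recurrence; boundary conditions give:
  u_k = (1 − r^k) / (1 − r^N) = (1 − (7/5)^3) / (1 − (7/5)^5) = 2725/6841.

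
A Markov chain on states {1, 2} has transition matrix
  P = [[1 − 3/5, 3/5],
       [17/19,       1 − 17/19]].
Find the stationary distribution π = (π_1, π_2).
π_1 = 85/142, π_2 = 57/142

Solve πP = π with π_1 + π_2 = 1. From πP = π: π_1 · (1 − 3/5) + π_2 · 17/19 = π_1 ⇒ π_2 · 17/19 = π_1 · 3/5 ⇒ π_2/π_1 = (3/5)/(17/19) = 57/85. Together with π_1 + π_2 = 1:
  π_1 = (17/19)/(3/5 + 17/19) = (17/19)/(142/95) = 85/142,
  π_2 = (3/5)/(3/5 + 17/19) = (3/5)/(142/95) = 57/142.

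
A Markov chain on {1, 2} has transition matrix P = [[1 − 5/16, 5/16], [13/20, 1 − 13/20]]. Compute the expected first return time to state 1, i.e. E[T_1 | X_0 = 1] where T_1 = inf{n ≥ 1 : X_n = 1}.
E[T_1 | X_0 = 1] = 1/π_1 = 77/52

For an irreducible recurrent Markov chain with stationary distribution π, E[T_i | X_0 = i] = 1/π_i (Kac's formula). Here π_1 = (13/20)/(5/16 + 13/20) = (13/20)/(77/80) = 52/77, so E[T_1 | X_0 = 1] = 1/π_1 = (5/16 + 13/20)/(13/20) = (77/80)/(13/20) = 77/52.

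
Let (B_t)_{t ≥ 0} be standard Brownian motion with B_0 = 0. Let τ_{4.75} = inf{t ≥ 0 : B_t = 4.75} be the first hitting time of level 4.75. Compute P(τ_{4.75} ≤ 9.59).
P(τ_{4.75} ≤ 9.59) = 2(1 − Φ(4.75/√9.59)) = 2(1 − Φ(1.5339)) ≈ 0.1251

By the reflection principle for standard BM, P(τ_b ≤ t) = 2 · P(B_t ≥ b). Since B_t ~ N(0, t), P(B_t ≥ 4.75) = 1 − Φ(4.75/√t) = 1 − Φ(4.75/√9.59) = 1 − Φ(1.5339) ≈ 0.06253. Doubling: P(τ_{4.75} ≤ 9.59) ≈ 2 · 0.06253 = 0.12506 ≈ 0.1251.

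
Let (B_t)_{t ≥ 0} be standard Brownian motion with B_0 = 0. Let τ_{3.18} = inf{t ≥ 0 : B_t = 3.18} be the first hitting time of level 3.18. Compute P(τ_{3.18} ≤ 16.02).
P(τ_{3.18} ≤ 16.02) = 2(1 − Φ(3.18/√16.02)) = 2(1 − Φ(0.7945)) ≈ 0.4269

By the reflection principle for standard BM, P(τ_b ≤ t) = 2 · P(B_t ≥ b). Since B_t ~ N(0, t), P(B_t ≥ 3.18) = 1 − Φ(3.18/√t) = 1 − Φ(3.18/√16.02) = 1 − Φ(0.7945) ≈ 0.21345. Doubling: P(τ_{3.18} ≤ 16.02) ≈ 2 · 0.21345 = 0.42690 ≈ 0.4269.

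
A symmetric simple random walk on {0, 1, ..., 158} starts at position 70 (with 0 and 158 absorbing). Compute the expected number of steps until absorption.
E[τ | X_0 = 70] = 6160

Let v_k = E[τ | X_0 = k]. Boundary: v_0 = v_158 = 0. Recurrence: v_k = 1 + (v_{k-1} + v_{k+1})/2 for 1 ≤ k ≤ 157. The particular solution to v_k − (v_{k-1} + v_{k+1})/2 = 1 is v_k = −k^2. Adding homogeneous solution A + B k and matching boundaries gives v_k = k (158 − k). Substituting k = 70: v_70 = 70 · 88 = 6160.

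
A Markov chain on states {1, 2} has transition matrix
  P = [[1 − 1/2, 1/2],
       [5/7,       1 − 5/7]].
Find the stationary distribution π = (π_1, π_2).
π_1 = 10/17, π_2 = 7/17

Solve πP = π with π_1 + π_2 = 1. From πP = π: π_1 · (1 − 1/2) + π_2 · 5/7 = π_1 ⇒ π_2 · 5/7 = π_1 · 1/2 ⇒ π_2/π_1 = (1/2)/(5/7) = 7/10. Together with π_1 + π_2 = 1:
  π_1 = (5/7)/(1/2 + 5/7) = (5/7)/(17/14) = 10/17,
  π_2 = (1/2)/(1/2 + 5/7) = (1/2)/(17/14) = 7/17.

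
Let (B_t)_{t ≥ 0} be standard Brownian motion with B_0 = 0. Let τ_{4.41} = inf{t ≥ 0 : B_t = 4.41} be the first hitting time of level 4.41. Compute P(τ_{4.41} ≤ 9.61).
P(τ_{4.41} ≤ 9.61) = 2(1 − Φ(4.41/√9.61)) = 2(1 − Φ(1.4226)) ≈ 0.1549

By the reflection principle for standard BM, P(τ_b ≤ t) = 2 · P(B_t ≥ b). Since B_t ~ N(0, t), P(B_t ≥ 4.41) = 1 − Φ(4.41/√t) = 1 − Φ(4.41/√9.61) = 1 − Φ(1.4226) ≈ 0.07743. Doubling: P(τ_{4.41} ≤ 9.61) ≈ 2 · 0.07743 = 0.15486 ≈ 0.1549.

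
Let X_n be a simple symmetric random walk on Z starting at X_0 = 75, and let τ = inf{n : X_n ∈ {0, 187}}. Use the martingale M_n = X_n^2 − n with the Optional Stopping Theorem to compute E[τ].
E[τ] = 8400

M_n = X_n^2 − n is a martingale (since E[X_{n+1}^2 | F_n] = X_n^2 + 1). By OST (τ has finite mean in a bounded region), E[M_τ] = E[M_0] = X_0^2 − 0 = 75^2 = 5625. Also E[M_τ] = E[X_τ^2] − E[τ]. The walk exits at 0 or 187, with P(hit 187 first) = 75/187, so E[X_τ^2] = 187^2 · 75/187 + 0 = 14025. Thus E[τ] = E[X_τ^2] − E[M_τ] = 14025 − 5625 = 8400 = 75(187 − 75) = 8400.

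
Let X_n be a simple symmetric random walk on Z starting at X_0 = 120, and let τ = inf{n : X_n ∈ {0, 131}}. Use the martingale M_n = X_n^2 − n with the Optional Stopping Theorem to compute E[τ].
E[τ] = 1320

M_n = X_n^2 − n is a martingale (since E[X_{n+1}^2 | F_n] = X_n^2 + 1). By OST (τ has finite mean in a bounded region), E[M_τ] = E[M_0] = X_0^2 − 0 = 120^2 = 14400. Also E[M_τ] = E[X_τ^2] − E[τ]. The walk exits at 0 or 131, with P(hit 131 first) = 120/131, so E[X_τ^2] = 131^2 · 120/131 + 0 = 15720. Thus E[τ] = E[X_τ^2] − E[M_τ] = 15720 − 14400 = 1320 = 120(131 − 120) = 1320.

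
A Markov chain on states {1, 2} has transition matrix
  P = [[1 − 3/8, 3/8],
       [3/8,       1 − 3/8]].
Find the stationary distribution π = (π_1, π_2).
π_1 = 1/2, π_2 = 1/2

Solve πP = π with π_1 + π_2 = 1. From πP = π: π_1 · (1 − 3/8) + π_2 · 3/8 = π_1 ⇒ π_2 · 3/8 = π_1 · 3/8 ⇒ π_2/π_1 = (3/8)/(3/8) = 1. Together with π_1 + π_2 = 1:
  π_1 = (3/8)/(3/8 + 3/8) = (3/8)/(3/4) = 1/2,
  π_2 = (3/8)/(3/8 + 3/8) = (3/8)/(3/4) = 1/2.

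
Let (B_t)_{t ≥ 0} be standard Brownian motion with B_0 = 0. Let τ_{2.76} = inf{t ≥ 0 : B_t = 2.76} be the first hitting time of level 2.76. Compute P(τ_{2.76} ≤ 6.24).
P(τ_{2.76} ≤ 6.24) = 2(1 − Φ(2.76/√6.24)) = 2(1 − Φ(1.1049)) ≈ 0.2692

By the reflection principle for standard BM, P(τ_b ≤ t) = 2 · P(B_t ≥ b). Since B_t ~ N(0, t), P(B_t ≥ 2.76) = 1 − Φ(2.76/√t) = 1 − Φ(2.76/√6.24) = 1 − Φ(1.1049) ≈ 0.13460. Doubling: P(τ_{2.76} ≤ 6.24) ≈ 2 · 0.13460 = 0.26920 ≈ 0.2692.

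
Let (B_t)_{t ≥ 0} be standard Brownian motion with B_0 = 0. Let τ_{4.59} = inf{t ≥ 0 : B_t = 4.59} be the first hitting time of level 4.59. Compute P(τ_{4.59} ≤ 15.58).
P(τ_{4.59} ≤ 15.58) = 2(1 − Φ(4.59/√15.58)) = 2(1 − Φ(1.1629)) ≈ 0.2449

By the reflection principle for standard BM, P(τ_b ≤ t) = 2 · P(B_t ≥ b). Since B_t ~ N(0, t), P(B_t ≥ 4.59) = 1 − Φ(4.59/√t) = 1 − Φ(4.59/√15.58) = 1 − Φ(1.1629) ≈ 0.12244. Doubling: P(τ_{4.59} ≤ 15.58) ≈ 2 · 0.12244 = 0.24488 ≈ 0.2449.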